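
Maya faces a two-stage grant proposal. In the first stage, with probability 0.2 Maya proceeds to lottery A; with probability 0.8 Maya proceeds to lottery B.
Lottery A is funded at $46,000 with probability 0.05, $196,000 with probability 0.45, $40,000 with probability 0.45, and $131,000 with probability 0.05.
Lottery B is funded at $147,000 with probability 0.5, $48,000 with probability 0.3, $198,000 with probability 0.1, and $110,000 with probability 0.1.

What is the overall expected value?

$117,970

EV(A) = 0.05 × 46000 + 0.45 × 196000 + 0.45 × 40000 + 0.05 × 131000 = 2300 + 88200 + 18000 + 6550 = 115050
EV(B) = 0.5 × 147000 + 0.3 × 48000 + 0.1 × 198000 + 0.1 × 110000 = 73500 + 14400 + 19800 + 11000 = 118700
Overall = 0.2 × 115050 + 0.8 × 118700 = 23010 + 94960 = 117970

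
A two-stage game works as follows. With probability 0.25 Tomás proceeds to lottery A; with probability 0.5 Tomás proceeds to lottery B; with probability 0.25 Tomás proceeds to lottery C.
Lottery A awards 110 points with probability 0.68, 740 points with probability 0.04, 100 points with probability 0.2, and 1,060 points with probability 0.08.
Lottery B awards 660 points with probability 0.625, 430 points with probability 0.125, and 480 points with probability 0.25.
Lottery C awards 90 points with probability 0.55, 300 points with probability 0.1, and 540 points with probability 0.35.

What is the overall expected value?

EV(A) = 0.68 × 110 + 0.04 × 740 + 0.2 × 100 + 0.08 × 1060 = 74.8 + 29.6 + 20 + 84.8 = 209.2
EV(B) = 0.625 × 660 + 0.125 × 430 + 0.25 × 480 = 412.5 + 53.75 + 120 = 586.25
EV(C) = 0.55 × 90 + 0.1 × 300 + 0.35 × 540 = 49.5 + 30 + 189 = 268.5
Overall = 0.25 × 209.2 + 0.5 × 586.25 + 0.25 × 268.5 = 52.3 + 293.125 + 67.125 = 412.55

412.55 points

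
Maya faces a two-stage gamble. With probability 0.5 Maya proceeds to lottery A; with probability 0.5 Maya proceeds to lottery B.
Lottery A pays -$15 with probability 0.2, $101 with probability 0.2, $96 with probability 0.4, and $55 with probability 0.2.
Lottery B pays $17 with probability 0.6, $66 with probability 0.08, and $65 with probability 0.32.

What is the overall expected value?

$51.44

EV(A) = 0.2 × (-15) + 0.2 × 101 + 0.4 × 96 + 0.2 × 55 = -3 + 20.2 + 38.4 + 11 = 66.6
EV(B) = 0.6 × 17 + 0.08 × 66 + 0.32 × 65 = 10.2 + 5.28 + 20.8 = 36.28
Overall = 0.5 × 66.6 + 0.5 × 36.28 = 33.3 + 18.14 = 51.44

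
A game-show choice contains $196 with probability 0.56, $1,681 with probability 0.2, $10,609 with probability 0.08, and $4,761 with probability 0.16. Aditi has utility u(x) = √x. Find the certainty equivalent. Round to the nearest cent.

$1,247.50

E[u] = 0.56·√196 + 0.2·√1681 + 0.08·√10609 + 0.16·√4761 = 0.56·14 + 0.2·41 + 0.08·103 + 0.16·69 = 35.32
CE = (35.32)² = 1247.5024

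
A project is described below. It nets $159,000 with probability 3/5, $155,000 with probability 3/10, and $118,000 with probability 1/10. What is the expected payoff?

$153,700

EV = 3/5 × 159000 + 3/10 × 155000 + 1/10 × 118000 = 95400 + 46500 + 11800 = 153700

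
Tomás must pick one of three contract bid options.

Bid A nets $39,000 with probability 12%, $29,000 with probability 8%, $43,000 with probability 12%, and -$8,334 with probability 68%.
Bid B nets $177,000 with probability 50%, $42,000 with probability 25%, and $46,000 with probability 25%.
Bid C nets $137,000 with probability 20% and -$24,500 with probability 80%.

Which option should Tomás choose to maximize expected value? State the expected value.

Bid B ($110,500)

Bid A = 0.12 × 39000 + 0.08 × 29000 + 0.12 × 43000 + 0.68 × (-8334) = 4680 + 2320 + 5160 − 5667.12 = 6492.88
Bid B = 0.5 × 177000 + 0.25 × 42000 + 0.25 × 46000 = 88500 + 10500 + 11500 = 110500
Bid C = 0.2 × 137000 + 0.8 × (-24500) = 27400 − 19600 = 7800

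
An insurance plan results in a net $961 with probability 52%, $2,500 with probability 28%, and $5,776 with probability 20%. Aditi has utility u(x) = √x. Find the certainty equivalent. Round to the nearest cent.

E[u] = 0.52·√961 + 0.28·√2500 + 0.2·√5776 = 0.52·31 + 0.28·50 + 0.2·76 = 45.32
CE = (45.32)² = 2053.9024

$2,053.90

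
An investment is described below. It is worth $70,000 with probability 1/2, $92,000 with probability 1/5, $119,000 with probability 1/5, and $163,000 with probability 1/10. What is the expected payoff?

$93,500

EV = 1/2 × 70000 + 1/5 × 92000 + 1/5 × 119000 + 1/10 × 163000 = 35000 + 18400 + 23800 + 16300 = 93500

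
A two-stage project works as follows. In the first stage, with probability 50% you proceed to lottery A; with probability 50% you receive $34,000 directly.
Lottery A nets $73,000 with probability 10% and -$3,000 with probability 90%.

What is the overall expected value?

$19,300

EV(A) = 0.1 × 73000 + 0.9 × (-3000) = 7300 − 2700 = 4600
Branch B: 34000 (certain)
Overall = 0.5 × 4600 + 0.5 × 34000 = 2300 + 17000 = 19300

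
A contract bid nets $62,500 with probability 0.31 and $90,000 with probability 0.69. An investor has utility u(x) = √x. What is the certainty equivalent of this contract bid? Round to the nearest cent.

E[u] = 0.31·√62500 + 0.69·√90000 = 0.31·250 + 0.69·300 = 284.5
CE = (284.5)² = 80940.25

$80,940.25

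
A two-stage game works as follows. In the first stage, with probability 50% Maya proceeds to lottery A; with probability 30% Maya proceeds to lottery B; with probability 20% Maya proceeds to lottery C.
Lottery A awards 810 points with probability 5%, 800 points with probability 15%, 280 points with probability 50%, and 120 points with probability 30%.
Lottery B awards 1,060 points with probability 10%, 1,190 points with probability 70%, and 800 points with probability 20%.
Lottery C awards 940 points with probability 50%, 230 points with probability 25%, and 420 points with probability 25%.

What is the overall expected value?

624.45 points

EV(A) = 0.05 × 810 + 0.15 × 800 + 0.5 × 280 + 0.3 × 120 = 40.5 + 120 + 140 + 36 = 336.5
EV(B) = 0.1 × 1060 + 0.7 × 1190 + 0.2 × 800 = 106 + 833 + 160 = 1099
EV(C) = 0.5 × 940 + 0.25 × 230 + 0.25 × 420 = 470 + 57.5 + 105 = 632.5
Overall = 0.5 × 336.5 + 0.3 × 1099 + 0.2 × 632.5 = 168.25 + 329.7 + 126.5 = 624.45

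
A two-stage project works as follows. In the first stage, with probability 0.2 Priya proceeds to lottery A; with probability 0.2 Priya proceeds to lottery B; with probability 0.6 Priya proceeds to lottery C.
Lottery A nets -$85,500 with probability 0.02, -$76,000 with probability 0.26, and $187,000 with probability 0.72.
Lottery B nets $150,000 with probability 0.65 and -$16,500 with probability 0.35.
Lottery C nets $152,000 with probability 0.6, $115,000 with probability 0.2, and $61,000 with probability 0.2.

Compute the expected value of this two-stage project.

EV(A) = 0.02 × (-85500) + 0.26 × (-76000) + 0.72 × 187000 = -1710 − 19760 + 134640 = 113170
EV(B) = 0.65 × 150000 + 0.35 × (-16500) = 97500 − 5775 = 91725
EV(C) = 0.6 × 152000 + 0.2 × 115000 + 0.2 × 61000 = 91200 + 23000 + 12200 = 126400
Overall = 0.2 × 113170 + 0.2 × 91725 + 0.6 × 126400 = 22634 + 18345 + 75840 = 116819

$116,819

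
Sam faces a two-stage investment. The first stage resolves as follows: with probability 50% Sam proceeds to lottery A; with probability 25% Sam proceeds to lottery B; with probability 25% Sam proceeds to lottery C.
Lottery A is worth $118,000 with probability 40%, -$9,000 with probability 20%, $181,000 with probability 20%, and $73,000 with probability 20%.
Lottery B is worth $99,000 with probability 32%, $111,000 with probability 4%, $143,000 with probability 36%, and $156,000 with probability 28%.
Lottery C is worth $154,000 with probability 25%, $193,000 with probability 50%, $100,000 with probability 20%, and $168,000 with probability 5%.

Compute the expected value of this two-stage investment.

$121,770

EV(A) = 0.4 × 118000 + 0.2 × (-9000) + 0.2 × 181000 + 0.2 × 73000 = 47200 − 1800 + 36200 + 14600 = 96200
EV(B) = 0.32 × 99000 + 0.04 × 111000 + 0.36 × 143000 + 0.28 × 156000 = 31680 + 4440 + 51480 + 43680 = 131280
EV(C) = 0.25 × 154000 + 0.5 × 193000 + 0.2 × 100000 + 0.05 × 168000 = 38500 + 96500 + 20000 + 8400 = 163400
Overall = 0.5 × 96200 + 0.25 × 131280 + 0.25 × 163400 = 48100 + 32820 + 40850 = 121770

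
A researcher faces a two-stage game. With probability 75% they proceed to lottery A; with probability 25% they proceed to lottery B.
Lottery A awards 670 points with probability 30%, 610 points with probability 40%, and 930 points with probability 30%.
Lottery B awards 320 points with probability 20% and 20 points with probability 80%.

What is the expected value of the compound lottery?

563 points

EV(A) = 0.3 × 670 + 0.4 × 610 + 0.3 × 930 = 201 + 244 + 279 = 724
EV(B) = 0.2 × 320 + 0.8 × 20 = 64 + 16 = 80
Overall = 0.75 × 724 + 0.25 × 80 = 543 + 20 = 563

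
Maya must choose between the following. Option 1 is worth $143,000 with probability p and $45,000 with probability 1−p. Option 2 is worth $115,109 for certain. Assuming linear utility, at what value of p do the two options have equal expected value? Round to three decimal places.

p = 0.715

p·143000 + (1−p)·45000 = 115109
98000p + 45000 = 115109
p = (115109 − 45000) / 98000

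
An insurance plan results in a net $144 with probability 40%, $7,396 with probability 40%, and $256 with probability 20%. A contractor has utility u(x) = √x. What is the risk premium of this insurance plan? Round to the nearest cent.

E[u] = 0.4·√144 + 0.4·√7396 + 0.2·√256 = 0.4·12 + 0.4·86 + 0.2·16 = 42.4
CE = (42.4)² = 1797.76
Risk premium = EV − CE = 3067.2 − 1797.76 = 1269.44

$1,269.44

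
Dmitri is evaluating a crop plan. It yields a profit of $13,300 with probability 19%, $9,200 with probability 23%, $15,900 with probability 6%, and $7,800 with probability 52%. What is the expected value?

$9,653

EV = 0.19 × 13300 + 0.23 × 9200 + 0.06 × 15900 + 0.52 × 7800 = 2527 + 2116 + 954 + 4056 = 9653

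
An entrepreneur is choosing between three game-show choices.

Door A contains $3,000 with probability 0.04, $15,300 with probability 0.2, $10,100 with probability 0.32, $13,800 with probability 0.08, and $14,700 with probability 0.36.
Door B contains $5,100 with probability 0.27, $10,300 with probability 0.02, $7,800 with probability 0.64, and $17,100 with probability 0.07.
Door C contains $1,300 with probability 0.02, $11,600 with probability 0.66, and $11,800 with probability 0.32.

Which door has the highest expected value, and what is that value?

Door A ($12,808)

Door A = 0.04 × 3000 + 0.2 × 15300 + 0.32 × 10100 + 0.08 × 13800 + 0.36 × 14700 = 120 + 3060 + 3232 + 1104 + 5292 = 12808
Door B = 0.27 × 5100 + 0.02 × 10300 + 0.64 × 7800 + 0.07 × 17100 = 1377 + 206 + 4992 + 1197 = 7772
Door C = 0.02 × 1300 + 0.66 × 11600 + 0.32 × 11800 = 26 + 7656 + 3776 = 11458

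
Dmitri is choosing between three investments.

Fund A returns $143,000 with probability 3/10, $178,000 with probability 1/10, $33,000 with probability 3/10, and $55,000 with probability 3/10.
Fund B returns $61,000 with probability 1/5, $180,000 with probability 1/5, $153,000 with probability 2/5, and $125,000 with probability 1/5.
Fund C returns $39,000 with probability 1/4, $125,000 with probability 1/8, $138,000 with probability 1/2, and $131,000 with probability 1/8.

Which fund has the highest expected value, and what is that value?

Fund A = 3/10 × 143000 + 1/10 × 178000 + 3/10 × 33000 + 3/10 × 55000 = 42900 + 17800 + 9900 + 16500 = 87100
Fund B = 1/5 × 61000 + 1/5 × 180000 + 2/5 × 153000 + 1/5 × 125000 = 12200 + 36000 + 61200 + 25000 = 134400
Fund C = 1/4 × 39000 + 1/8 × 125000 + 1/2 × 138000 + 1/8 × 131000 = 9750 + 15625 + 69000 + 16375 = 110750

Fund B ($134,400)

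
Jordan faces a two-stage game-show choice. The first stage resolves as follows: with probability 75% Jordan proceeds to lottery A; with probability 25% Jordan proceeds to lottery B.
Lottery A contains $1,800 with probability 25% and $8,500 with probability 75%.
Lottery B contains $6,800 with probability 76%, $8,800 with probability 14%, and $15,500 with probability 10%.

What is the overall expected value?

EV(A) = 0.25 × 1800 + 0.75 × 8500 = 450 + 6375 = 6825
EV(B) = 0.76 × 6800 + 0.14 × 8800 + 0.1 × 15500 = 5168 + 1232 + 1550 = 7950
Overall = 0.75 × 6825 + 0.25 × 7950 = 5118.75 + 1987.5 = 7106.25

$7,106.25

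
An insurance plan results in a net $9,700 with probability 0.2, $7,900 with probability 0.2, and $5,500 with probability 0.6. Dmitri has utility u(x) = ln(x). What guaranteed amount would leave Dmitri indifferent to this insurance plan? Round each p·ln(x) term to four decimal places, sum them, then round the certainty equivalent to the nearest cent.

$6,623.64

E[u] = 0.2·ln(9700) + 0.2·ln(7900) + 0.6·ln(5500) = 1.8360 + 1.7949 + 5.1675 = 8.7984
CE = e^8.7984 ≈ 6623.64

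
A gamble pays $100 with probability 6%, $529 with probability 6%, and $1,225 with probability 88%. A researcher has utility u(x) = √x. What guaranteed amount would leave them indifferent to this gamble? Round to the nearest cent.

$1,074.53

E[u] = 0.06·√100 + 0.06·√529 + 0.88·√1225 = 0.06·10 + 0.06·23 + 0.88·35 = 32.78
CE = (32.78)² = 1074.5284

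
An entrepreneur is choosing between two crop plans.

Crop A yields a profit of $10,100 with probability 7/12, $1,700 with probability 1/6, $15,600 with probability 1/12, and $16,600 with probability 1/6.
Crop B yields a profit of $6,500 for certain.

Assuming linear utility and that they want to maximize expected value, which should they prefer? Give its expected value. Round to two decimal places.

Crop A = 7/12 × 10100 + 1/6 × 1700 + 1/12 × 15600 + 1/6 × 16600 = 5891.6667 + 283.3333 + 1300 + 2766.6667 = 10241.6667
Crop B: 6500 (certain)

Crop A ($10,241.67)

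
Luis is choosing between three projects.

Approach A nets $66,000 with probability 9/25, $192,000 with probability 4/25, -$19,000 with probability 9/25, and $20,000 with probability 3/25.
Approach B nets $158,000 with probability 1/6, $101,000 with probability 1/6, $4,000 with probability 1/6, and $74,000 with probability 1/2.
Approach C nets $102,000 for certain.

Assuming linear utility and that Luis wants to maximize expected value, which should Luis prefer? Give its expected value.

Approach C ($102,000)

Approach A = 9/25 × 66000 + 4/25 × 192000 + 9/25 × (-19000) + 3/25 × 20000 = 23760 + 30720 − 6840 + 2400 = 50040
Approach B = 1/6 × 158000 + 1/6 × 101000 + 1/6 × 4000 + 1/2 × 74000 = 26333.3333 + 16833.3333 + 666.6667 + 37000 = 80833.3333
Approach C: 102000 (certain)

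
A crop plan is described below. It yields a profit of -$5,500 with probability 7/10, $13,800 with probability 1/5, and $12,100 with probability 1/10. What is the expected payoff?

$120

EV = 7/10 × (-5500) + 1/5 × 13800 + 1/10 × 12100 = -3850 + 2760 + 1210 = 120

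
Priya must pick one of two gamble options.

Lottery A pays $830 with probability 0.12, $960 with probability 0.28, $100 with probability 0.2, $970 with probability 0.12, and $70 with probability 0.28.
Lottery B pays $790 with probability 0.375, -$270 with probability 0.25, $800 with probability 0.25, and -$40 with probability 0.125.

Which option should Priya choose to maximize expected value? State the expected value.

Lottery A = 0.12 × 830 + 0.28 × 960 + 0.2 × 100 + 0.12 × 970 + 0.28 × 70 = 99.6 + 268.8 + 20 + 116.4 + 19.6 = 524.4
Lottery B = 0.375 × 790 + 0.25 × (-270) + 0.25 × 800 + 0.125 × (-40) = 296.25 − 67.5 + 200 − 5 = 423.75

Lottery A ($524.40)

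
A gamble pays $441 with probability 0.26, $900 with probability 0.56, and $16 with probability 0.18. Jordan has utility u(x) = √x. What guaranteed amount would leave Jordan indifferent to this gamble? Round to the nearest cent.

$528.08

E[u] = 0.26·√441 + 0.56·√900 + 0.18·√16 = 0.26·21 + 0.56·30 + 0.18·4 = 22.98
CE = (22.98)² = 528.0804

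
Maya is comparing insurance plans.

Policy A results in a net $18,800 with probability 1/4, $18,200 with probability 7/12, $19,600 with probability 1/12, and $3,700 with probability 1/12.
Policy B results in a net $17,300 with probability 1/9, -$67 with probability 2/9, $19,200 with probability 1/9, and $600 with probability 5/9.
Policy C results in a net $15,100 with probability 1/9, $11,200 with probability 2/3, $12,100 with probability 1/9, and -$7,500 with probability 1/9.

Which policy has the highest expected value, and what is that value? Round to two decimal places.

Policy A = 1/4 × 18800 + 7/12 × 18200 + 1/12 × 19600 + 1/12 × 3700 = 4700 + 10616.6667 + 1633.3333 + 308.3333 = 17258.3333
Policy B = 1/9 × 17300 + 2/9 × (-67) + 1/9 × 19200 + 5/9 × 600 = 1922.2222 − 14.8889 + 2133.3333 + 333.3333 = 4374
Policy C = 1/9 × 15100 + 2/3 × 11200 + 1/9 × 12100 + 1/9 × (-7500) = 1677.7778 + 7466.6667 + 1344.4444 − 833.3333 = 9655.5556

Policy A ($17,258.33)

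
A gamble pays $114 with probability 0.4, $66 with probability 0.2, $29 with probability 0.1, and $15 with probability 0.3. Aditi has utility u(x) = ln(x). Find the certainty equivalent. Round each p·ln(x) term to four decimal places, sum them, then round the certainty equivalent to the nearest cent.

$48.50

E[u] = 0.4·ln(114) + 0.2·ln(66) + 0.1·ln(29) + 0.3·ln(15) = 1.8945 + 0.8379 + 0.3367 + 0.8124 = 3.8815
CE = e^3.8815 ≈ 48.50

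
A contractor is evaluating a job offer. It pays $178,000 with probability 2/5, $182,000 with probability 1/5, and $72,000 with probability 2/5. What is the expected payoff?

EV = 2/5 × 178000 + 1/5 × 182000 + 2/5 × 72000 = 71200 + 36400 + 28800 = 136400

$136,400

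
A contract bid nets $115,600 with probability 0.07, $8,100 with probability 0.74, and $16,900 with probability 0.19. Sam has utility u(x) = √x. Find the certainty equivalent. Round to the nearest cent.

E[u] = 0.07·√115600 + 0.74·√8100 + 0.19·√16900 = 0.07·340 + 0.74·90 + 0.19·130 = 115.1
CE = (115.1)² = 13248.01

$13,248.01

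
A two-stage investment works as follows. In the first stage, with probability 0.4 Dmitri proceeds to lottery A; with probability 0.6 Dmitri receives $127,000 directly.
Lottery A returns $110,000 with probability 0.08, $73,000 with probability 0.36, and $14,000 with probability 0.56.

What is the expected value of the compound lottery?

$93,368

EV(A) = 0.08 × 110000 + 0.36 × 73000 + 0.56 × 14000 = 8800 + 26280 + 7840 = 42920
Branch B: 127000 (certain)
Overall = 0.4 × 42920 + 0.6 × 127000 = 17168 + 76200 = 93368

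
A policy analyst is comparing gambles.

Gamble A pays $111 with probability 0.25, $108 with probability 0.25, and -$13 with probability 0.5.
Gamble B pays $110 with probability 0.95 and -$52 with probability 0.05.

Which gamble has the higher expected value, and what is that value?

Gamble A = 0.25 × 111 + 0.25 × 108 + 0.5 × (-13) = 27.75 + 27 − 6.5 = 48.25
Gamble B = 0.95 × 110 + 0.05 × (-52) = 104.5 − 2.6 = 101.9

Gamble B ($101.90)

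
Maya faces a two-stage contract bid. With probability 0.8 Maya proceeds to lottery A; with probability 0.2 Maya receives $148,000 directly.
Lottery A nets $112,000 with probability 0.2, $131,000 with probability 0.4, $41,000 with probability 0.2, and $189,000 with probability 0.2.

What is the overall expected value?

$126,240

EV(A) = 0.2 × 112000 + 0.4 × 131000 + 0.2 × 41000 + 0.2 × 189000 = 22400 + 52400 + 8200 + 37800 = 120800
Branch B: 148000 (certain)
Overall = 0.8 × 120800 + 0.2 × 148000 = 96640 + 29600 = 126240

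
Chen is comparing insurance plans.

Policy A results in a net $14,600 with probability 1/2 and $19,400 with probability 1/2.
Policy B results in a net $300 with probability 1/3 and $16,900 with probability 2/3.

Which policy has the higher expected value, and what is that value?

Policy A = 1/2 × 14600 + 1/2 × 19400 = 7300 + 9700 = 17000
Policy B = 1/3 × 300 + 2/3 × 16900 = 100 + 11266.6667 = 11366.6667

Policy A ($17,000)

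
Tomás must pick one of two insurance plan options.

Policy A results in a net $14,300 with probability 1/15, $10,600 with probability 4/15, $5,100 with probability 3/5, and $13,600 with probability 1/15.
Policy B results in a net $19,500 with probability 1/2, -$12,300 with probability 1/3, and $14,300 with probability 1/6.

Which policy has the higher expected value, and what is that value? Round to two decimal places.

Policy A = 1/15 × 14300 + 4/15 × 10600 + 3/5 × 5100 + 1/15 × 13600 = 953.3333 + 2826.6667 + 3060 + 906.6667 = 7746.6667
Policy B = 1/2 × 19500 + 1/3 × (-12300) + 1/6 × 14300 = 9750 − 4100 + 2383.3333 = 8033.3333

Policy B ($8,033.33)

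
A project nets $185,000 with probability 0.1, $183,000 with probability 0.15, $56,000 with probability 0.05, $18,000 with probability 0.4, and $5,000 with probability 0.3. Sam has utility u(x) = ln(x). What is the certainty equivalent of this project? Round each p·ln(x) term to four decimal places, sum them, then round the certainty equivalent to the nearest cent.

$23,192.87

E[u] = 0.1·ln(185000) + 0.15·ln(183000) + 0.05·ln(56000) + 0.4·ln(18000) + 0.3·ln(5000) = 1.2128 + 1.8176 + 0.5467 + 3.9193 + 2.5552 = 10.0516
CE = e^10.0516 ≈ 23192.87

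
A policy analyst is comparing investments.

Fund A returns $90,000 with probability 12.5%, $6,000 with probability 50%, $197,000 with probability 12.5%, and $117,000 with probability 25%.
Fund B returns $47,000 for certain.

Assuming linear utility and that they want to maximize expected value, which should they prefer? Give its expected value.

Fund A = 0.125 × 90000 + 0.5 × 6000 + 0.125 × 197000 + 0.25 × 117000 = 11250 + 3000 + 24625 + 29250 = 68125
Fund B: 47000 (certain)

Fund A ($68,125)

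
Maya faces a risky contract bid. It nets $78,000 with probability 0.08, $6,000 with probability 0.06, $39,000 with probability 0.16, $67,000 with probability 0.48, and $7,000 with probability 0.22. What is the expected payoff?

EV = 0.08 × 78000 + 0.06 × 6000 + 0.16 × 39000 + 0.48 × 67000 + 0.22 × 7000 = 6240 + 360 + 6240 + 32160 + 1540 = 46540

$46,540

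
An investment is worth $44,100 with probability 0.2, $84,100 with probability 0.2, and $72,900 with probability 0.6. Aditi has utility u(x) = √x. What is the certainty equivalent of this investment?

$68,644

E[u] = 0.2·√44100 + 0.2·√84100 + 0.6·√72900 = 0.2·210 + 0.2·290 + 0.6·270 = 262
CE = (262)² = 68644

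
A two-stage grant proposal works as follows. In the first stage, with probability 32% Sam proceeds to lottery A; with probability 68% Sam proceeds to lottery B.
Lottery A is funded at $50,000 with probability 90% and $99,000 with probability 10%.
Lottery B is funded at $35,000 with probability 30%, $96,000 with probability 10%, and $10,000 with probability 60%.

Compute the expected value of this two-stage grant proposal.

$35,316

EV(A) = 0.9 × 50000 + 0.1 × 99000 = 45000 + 9900 = 54900
EV(B) = 0.3 × 35000 + 0.1 × 96000 + 0.6 × 10000 = 10500 + 9600 + 6000 = 26100
Overall = 0.32 × 54900 + 0.68 × 26100 = 17568 + 17748 = 35316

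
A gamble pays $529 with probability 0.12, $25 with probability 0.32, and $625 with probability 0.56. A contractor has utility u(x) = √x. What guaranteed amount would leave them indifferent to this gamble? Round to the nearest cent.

$337.09

E[u] = 0.12·√529 + 0.32·√25 + 0.56·√625 = 0.12·23 + 0.32·5 + 0.56·25 = 18.36
CE = (18.36)² = 337.0896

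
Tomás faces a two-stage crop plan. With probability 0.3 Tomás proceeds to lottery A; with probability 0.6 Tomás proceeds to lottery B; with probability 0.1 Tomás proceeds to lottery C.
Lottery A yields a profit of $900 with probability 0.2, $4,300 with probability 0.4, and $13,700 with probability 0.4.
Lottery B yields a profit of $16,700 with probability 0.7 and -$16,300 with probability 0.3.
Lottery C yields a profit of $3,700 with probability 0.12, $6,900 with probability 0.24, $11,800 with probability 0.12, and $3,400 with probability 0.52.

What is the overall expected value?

$6,822.40

EV(A) = 0.2 × 900 + 0.4 × 4300 + 0.4 × 13700 = 180 + 1720 + 5480 = 7380
EV(B) = 0.7 × 16700 + 0.3 × (-16300) = 11690 − 4890 = 6800
EV(C) = 0.12 × 3700 + 0.24 × 6900 + 0.12 × 11800 + 0.52 × 3400 = 444 + 1656 + 1416 + 1768 = 5284
Overall = 0.3 × 7380 + 0.6 × 6800 + 0.1 × 5284 = 2214 + 4080 + 528.4 = 6822.4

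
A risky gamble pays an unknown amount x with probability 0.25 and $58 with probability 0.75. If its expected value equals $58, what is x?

x = $58

0.25·x + 0.75·58 = 58
0.25·x = 58 − 43.5 = 14.5
x = 14.5 / 0.25 = 58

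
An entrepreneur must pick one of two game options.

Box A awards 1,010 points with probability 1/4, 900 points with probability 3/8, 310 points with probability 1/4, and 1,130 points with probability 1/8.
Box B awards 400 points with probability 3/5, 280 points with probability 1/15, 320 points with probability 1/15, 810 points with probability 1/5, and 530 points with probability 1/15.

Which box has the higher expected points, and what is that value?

Box A = 1/4 × 1010 + 3/8 × 900 + 1/4 × 310 + 1/8 × 1130 = 252.5 + 337.5 + 77.5 + 141.25 = 808.75
Box B = 3/5 × 400 + 1/15 × 280 + 1/15 × 320 + 1/5 × 810 + 1/15 × 530 = 240 + 18.6667 + 21.3333 + 162 + 35.3333 = 477.3333

Box A (808.75 points)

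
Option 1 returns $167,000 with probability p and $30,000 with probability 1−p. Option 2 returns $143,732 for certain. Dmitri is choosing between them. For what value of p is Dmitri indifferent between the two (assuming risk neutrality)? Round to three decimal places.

p·167000 + (1−p)·30000 = 143732
137000p + 30000 = 143732
p = (143732 − 30000) / 137000

p = 0.830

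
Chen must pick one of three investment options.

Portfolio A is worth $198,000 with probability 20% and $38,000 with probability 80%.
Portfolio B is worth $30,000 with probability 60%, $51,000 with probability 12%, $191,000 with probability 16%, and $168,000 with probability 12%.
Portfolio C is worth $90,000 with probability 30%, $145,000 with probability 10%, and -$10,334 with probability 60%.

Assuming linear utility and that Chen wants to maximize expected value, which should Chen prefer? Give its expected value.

Portfolio B ($74,840)

Portfolio A = 0.2 × 198000 + 0.8 × 38000 = 39600 + 30400 = 70000
Portfolio B = 0.6 × 30000 + 0.12 × 51000 + 0.16 × 191000 + 0.12 × 168000 = 18000 + 6120 + 30560 + 20160 = 74840
Portfolio C = 0.3 × 90000 + 0.1 × 145000 + 0.6 × (-10334) = 27000 + 14500 − 6200.4 = 35299.6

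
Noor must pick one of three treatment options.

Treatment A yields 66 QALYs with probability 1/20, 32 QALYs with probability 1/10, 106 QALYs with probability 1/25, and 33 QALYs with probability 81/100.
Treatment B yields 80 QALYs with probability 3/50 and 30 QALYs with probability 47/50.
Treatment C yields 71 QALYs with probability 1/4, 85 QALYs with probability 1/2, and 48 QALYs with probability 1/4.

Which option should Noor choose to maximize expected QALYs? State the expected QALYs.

Treatment C (72.25 QALYs)

Treatment A = 1/20 × 66 + 1/10 × 32 + 1/25 × 106 + 81/100 × 33 = 3.3 + 3.2 + 4.24 + 26.73 = 37.47
Treatment B = 3/50 × 80 + 47/50 × 30 = 4.8 + 28.2 = 33
Treatment C = 1/4 × 71 + 1/2 × 85 + 1/4 × 48 = 17.75 + 42.5 + 12 = 72.25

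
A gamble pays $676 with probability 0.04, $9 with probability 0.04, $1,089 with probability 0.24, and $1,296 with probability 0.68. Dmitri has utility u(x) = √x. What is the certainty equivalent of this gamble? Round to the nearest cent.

$1,126.27

E[u] = 0.04·√676 + 0.04·√9 + 0.24·√1089 + 0.68·√1296 = 0.04·26 + 0.04·3 + 0.24·33 + 0.68·36 = 33.56
CE = (33.56)² = 1126.2736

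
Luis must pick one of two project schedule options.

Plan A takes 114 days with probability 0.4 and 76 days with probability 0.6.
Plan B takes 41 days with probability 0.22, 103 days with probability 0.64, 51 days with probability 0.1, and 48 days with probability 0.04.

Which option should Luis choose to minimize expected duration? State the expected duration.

Plan B (81.96 days)

Plan A = 0.4 × 114 + 0.6 × 76 = 45.6 + 45.6 = 91.2
Plan B = 0.22 × 41 + 0.64 × 103 + 0.1 × 51 + 0.04 × 48 = 9.02 + 65.92 + 5.1 + 1.92 = 81.96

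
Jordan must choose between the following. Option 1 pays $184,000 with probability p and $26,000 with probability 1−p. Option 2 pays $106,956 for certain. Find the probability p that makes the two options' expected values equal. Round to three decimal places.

p = 0.512

p·184000 + (1−p)·26000 = 106956
158000p + 26000 = 106956
p = (106956 − 26000) / 158000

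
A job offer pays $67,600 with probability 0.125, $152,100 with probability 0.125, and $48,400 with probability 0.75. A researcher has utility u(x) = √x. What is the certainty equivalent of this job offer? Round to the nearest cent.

$60,639.06

E[u] = 0.125·√67600 + 0.125·√152100 + 0.75·√48400 = 0.125·260 + 0.125·390 + 0.75·220 = 246.25
CE = (246.25)² = 60639.0625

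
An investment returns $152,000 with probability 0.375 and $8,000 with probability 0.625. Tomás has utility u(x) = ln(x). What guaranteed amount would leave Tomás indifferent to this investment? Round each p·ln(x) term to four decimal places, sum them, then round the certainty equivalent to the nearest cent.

E[u] = 0.375·ln(152000) + 0.625·ln(8000) = 4.4744 + 5.6170 = 10.0914
CE = e^10.0914 ≈ 24134.56

$24,134.56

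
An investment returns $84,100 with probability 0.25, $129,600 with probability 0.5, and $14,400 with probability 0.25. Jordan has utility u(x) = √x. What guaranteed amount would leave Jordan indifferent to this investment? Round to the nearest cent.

$79,806.25

E[u] = 0.25·√84100 + 0.5·√129600 + 0.25·√14400 = 0.25·290 + 0.5·360 + 0.25·120 = 282.5
CE = (282.5)² = 79806.25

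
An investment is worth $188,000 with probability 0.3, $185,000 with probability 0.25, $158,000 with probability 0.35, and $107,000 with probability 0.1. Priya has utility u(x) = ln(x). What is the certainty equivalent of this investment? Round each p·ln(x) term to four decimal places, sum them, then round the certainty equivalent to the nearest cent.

E[u] = 0.3·ln(188000) + 0.25·ln(185000) + 0.35·ln(158000) + 0.1·ln(107000) = 3.6433 + 3.0320 + 4.1896 + 1.1581 = 12.0230
CE = e^12.0230 ≈ 166541.53

$166,541.53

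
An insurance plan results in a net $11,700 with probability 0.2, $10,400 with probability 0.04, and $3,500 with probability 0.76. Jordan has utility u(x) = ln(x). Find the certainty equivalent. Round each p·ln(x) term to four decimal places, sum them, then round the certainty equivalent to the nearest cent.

$4,654.08

E[u] = 0.2·ln(11700) + 0.04·ln(10400) + 0.76·ln(3500) = 1.8735 + 0.3700 + 6.2020 = 8.4455
CE = e^8.4455 ≈ 4654.08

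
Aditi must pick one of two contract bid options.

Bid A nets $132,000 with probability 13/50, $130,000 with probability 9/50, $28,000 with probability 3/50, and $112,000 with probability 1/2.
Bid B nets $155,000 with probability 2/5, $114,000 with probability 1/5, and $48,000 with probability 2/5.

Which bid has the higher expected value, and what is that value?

Bid A ($115,400)

Bid A = 13/50 × 132000 + 9/50 × 130000 + 3/50 × 28000 + 1/2 × 112000 = 34320 + 23400 + 1680 + 56000 = 115400
Bid B = 2/5 × 155000 + 1/5 × 114000 + 2/5 × 48000 = 62000 + 22800 + 19200 = 104000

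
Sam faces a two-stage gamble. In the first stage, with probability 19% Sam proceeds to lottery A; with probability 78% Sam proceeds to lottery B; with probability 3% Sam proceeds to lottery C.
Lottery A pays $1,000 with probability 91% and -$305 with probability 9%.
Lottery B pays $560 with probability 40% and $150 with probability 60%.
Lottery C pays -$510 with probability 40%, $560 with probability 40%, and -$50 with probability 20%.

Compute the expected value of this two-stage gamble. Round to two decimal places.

$412.90

EV(A) = 0.91 × 1000 + 0.09 × (-305) = 910 − 27.45 = 882.55
EV(B) = 0.4 × 560 + 0.6 × 150 = 224 + 90 = 314
EV(C) = 0.4 × (-510) + 0.4 × 560 + 0.2 × (-50) = -204 + 224 − 10 = 10
Overall = 0.19 × 882.55 + 0.78 × 314 + 0.03 × 10 = 167.6845 + 244.92 + 0.3 = 412.9045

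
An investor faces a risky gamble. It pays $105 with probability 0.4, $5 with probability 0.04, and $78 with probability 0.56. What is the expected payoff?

$85.88

EV = 0.4 × 105 + 0.04 × 5 + 0.56 × 78 = 42 + 0.2 + 43.68 = 85.88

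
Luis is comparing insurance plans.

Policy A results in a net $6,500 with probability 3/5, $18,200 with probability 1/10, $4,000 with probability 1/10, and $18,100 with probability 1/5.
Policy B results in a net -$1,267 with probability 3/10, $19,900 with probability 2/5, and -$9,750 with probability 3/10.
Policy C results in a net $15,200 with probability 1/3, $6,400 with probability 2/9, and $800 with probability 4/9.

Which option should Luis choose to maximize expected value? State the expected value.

Policy A = 3/5 × 6500 + 1/10 × 18200 + 1/10 × 4000 + 1/5 × 18100 = 3900 + 1820 + 400 + 3620 = 9740
Policy B = 3/10 × (-1267) + 2/5 × 19900 + 3/10 × (-9750) = -380.1 + 7960 − 2925 = 4654.9
Policy C = 1/3 × 15200 + 2/9 × 6400 + 4/9 × 800 = 5066.6667 + 1422.2222 + 355.5556 = 6844.4444

Policy A ($9,740)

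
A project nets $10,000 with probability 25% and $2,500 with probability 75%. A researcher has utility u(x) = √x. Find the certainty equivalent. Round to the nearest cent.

$3,906.25

E[u] = 0.25·√10000 + 0.75·√2500 = 0.25·100 + 0.75·50 = 62.5
CE = (62.5)² = 3906.25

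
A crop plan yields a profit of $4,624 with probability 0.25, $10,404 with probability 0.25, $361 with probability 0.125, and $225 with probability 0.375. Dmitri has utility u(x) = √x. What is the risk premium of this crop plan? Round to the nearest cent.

E[u] = 0.25·√4624 + 0.25·√10404 + 0.125·√361 + 0.375·√225 = 0.25·68 + 0.25·102 + 0.125·19 + 0.375·15 = 50.5
CE = (50.5)² = 2550.25
Risk premium = EV − CE = 3886.5 − 2550.25 = 1336.25

$1,336.25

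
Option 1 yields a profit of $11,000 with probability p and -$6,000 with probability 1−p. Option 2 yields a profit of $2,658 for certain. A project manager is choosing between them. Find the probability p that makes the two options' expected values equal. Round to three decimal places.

p·11000 + (1−p)·(-6000) = 2658
17000p − 6000 = 2658
p = (2658 + 6000) / 17000

p = 0.509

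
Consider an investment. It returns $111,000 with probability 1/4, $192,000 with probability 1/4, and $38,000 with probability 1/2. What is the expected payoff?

$94,750

EV = 1/4 × 111000 + 1/4 × 192000 + 1/2 × 38000 = 27750 + 48000 + 19000 = 94750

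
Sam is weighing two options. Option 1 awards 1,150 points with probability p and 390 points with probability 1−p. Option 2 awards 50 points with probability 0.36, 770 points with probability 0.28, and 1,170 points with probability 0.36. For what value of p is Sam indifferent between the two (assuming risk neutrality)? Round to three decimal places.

EV(Option 2) = 0.36 × 50 + 0.28 × 770 + 0.36 × 1170 = 18 + 215.6 + 421.2 = 654.8
p·1150 + (1−p)·390 = 654.8
760p + 390 = 654.8
p = (654.8 − 390) / 760

p = 0.348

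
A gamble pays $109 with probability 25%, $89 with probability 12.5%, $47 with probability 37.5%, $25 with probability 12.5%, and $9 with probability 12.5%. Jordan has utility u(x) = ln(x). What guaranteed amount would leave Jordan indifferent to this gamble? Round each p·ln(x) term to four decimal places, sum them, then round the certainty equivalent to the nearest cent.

E[u] = 0.25·ln(109) + 0.125·ln(89) + 0.375·ln(47) + 0.125·ln(25) + 0.125·ln(9) = 1.1728 + 0.5611 + 1.4438 + 0.4024 + 0.2747 = 3.8548
CE = e^3.8548 ≈ 47.22

$47.22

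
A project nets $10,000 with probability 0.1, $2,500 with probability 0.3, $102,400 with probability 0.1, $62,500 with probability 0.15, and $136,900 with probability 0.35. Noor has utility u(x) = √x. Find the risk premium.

$19,104

E[u] = 0.1·√10000 + 0.3·√2500 + 0.1·√102400 + 0.15·√62500 + 0.35·√136900 = 0.1·100 + 0.3·50 + 0.1·320 + 0.15·250 + 0.35·370 = 224
CE = (224)² = 50176
Risk premium = EV − CE = 69280 − 50176 = 19104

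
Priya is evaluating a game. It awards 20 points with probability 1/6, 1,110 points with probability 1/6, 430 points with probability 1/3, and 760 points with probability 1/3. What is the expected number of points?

585 points

EV = 1/6 × 20 + 1/6 × 1110 + 1/3 × 430 + 1/3 × 760 = 3.3333 + 185 + 143.3333 + 253.3333 = 585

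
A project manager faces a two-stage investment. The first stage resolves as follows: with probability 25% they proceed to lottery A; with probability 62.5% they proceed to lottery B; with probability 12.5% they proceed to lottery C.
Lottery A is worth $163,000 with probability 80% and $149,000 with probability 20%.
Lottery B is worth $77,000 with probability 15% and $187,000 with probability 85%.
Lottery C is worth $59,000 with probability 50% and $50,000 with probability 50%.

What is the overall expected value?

EV(A) = 0.8 × 163000 + 0.2 × 149000 = 130400 + 29800 = 160200
EV(B) = 0.15 × 77000 + 0.85 × 187000 = 11550 + 158950 = 170500
EV(C) = 0.5 × 59000 + 0.5 × 50000 = 29500 + 25000 = 54500
Overall = 0.25 × 160200 + 0.625 × 170500 + 0.125 × 54500 = 40050 + 106562.5 + 6812.5 = 153425

$153,425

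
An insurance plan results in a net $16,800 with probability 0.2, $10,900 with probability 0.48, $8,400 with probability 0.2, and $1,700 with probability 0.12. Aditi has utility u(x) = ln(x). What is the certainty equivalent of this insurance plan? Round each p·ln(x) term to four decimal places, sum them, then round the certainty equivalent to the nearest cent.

$9,026.32

E[u] = 0.2·ln(16800) + 0.48·ln(10900) + 0.2·ln(8400) + 0.12·ln(1700) = 1.9458 + 4.4623 + 1.8072 + 0.8926 = 9.1079
CE = e^9.1079 ≈ 9026.32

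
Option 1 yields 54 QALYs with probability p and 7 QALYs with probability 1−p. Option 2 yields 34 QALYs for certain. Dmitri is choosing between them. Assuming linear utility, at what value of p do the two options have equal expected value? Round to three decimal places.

p·54 + (1−p)·7 = 34
47p + 7 = 34
p = (34 − 7) / 47

p = 0.574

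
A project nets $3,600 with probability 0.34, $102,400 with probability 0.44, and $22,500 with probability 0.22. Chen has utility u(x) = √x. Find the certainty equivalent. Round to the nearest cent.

$37,713.64

E[u] = 0.34·√3600 + 0.44·√102400 + 0.22·√22500 = 0.34·60 + 0.44·320 + 0.22·150 = 194.2
CE = (194.2)² = 37713.64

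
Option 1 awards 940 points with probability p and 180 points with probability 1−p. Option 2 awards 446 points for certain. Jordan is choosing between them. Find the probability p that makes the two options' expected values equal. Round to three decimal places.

p·940 + (1−p)·180 = 446
760p + 180 = 446
p = (446 − 180) / 760

p = 0.350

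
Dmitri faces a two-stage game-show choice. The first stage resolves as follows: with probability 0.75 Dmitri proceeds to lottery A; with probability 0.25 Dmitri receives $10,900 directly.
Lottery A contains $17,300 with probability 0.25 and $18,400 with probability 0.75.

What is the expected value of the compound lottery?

EV(A) = 0.25 × 17300 + 0.75 × 18400 = 4325 + 13800 = 18125
Branch B: 10900 (certain)
Overall = 0.75 × 18125 + 0.25 × 10900 = 13593.75 + 2725 = 16318.75

$16,318.75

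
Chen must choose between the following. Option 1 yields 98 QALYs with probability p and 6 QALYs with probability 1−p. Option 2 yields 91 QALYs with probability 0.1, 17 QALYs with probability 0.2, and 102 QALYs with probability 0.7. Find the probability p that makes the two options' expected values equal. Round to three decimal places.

EV(Option 2) = 0.1 × 91 + 0.2 × 17 + 0.7 × 102 = 9.1 + 3.4 + 71.4 = 83.9
p·98 + (1−p)·6 = 83.9
92p + 6 = 83.9
p = (83.9 − 6) / 92

p = 0.847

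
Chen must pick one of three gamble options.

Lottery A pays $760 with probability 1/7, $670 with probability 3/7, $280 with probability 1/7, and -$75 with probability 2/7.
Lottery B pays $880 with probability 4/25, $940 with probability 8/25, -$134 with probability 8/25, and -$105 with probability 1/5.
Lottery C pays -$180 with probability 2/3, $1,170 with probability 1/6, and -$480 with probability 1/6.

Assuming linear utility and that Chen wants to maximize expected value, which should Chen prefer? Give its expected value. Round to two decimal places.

Lottery A = 1/7 × 760 + 3/7 × 670 + 1/7 × 280 + 2/7 × (-75) = 108.5714 + 287.1429 + 40 − 21.4286 = 414.2857
Lottery B = 4/25 × 880 + 8/25 × 940 + 8/25 × (-134) + 1/5 × (-105) = 140.8 + 300.8 − 42.88 − 21 = 377.72
Lottery C = 2/3 × (-180) + 1/6 × 1170 + 1/6 × (-480) = -120 + 195 − 80 = -5

Lottery A ($414.29)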